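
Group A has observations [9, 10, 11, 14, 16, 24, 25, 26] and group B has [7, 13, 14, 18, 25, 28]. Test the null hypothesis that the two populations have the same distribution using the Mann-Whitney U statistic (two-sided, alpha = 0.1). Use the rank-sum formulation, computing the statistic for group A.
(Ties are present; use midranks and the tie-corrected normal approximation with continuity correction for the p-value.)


Step 1: Combine and sort all 14 observations; assign midranks.
sorted (value, group): (7,Y), (9,X), (10,X), (11,X), (13,Y), (14,X), (14,Y), (16,X), (18,Y), (24,X), (25,X), (25,Y), (26,X), (28,Y)
ranks: 7->1, 9->2, 10->3, 11->4, 13->5, 14->6.5, 14->6.5, 16->8, 18->9, 24->10, 25->11.5, 25->11.5, 26->13, 28->14
Step 2: Rank sum for X: R1 = 2 + 3 + 4 + 6.5 + 8 + 10 + 11.5 + 13 = 58.
Step 3: U_X = R1 - n1(n1+1)/2 = 58 - 8*9/2 = 58 - 36 = 22.
       U_Y = n1*n2 - U_X = 48 - 22 = 26.
Step 4: Ties are present, so use the tie-corrected normal approximation (with continuity correction) for the p-value.
Step 5: p-value = 0.846116; compare to alpha = 0.1. fail to reject H0.

U_X = 22, p = 0.846116, fail to reject H0 at alpha = 0.1.


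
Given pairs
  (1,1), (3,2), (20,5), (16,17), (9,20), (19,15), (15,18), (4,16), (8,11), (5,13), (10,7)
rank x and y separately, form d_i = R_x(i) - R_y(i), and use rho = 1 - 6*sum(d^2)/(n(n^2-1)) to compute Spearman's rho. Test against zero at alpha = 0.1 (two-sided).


Step 1: Rank x and y separately (midranks; no ties here).
rank(x): 1->1, 3->2, 20->11, 16->9, 9->6, 19->10, 15->8, 4->3, 8->5, 5->4, 10->7
rank(y): 1->1, 2->2, 5->3, 17->9, 20->11, 15->7, 18->10, 16->8, 11->5, 13->6, 7->4
Step 2: d_i = R_x(i) - R_y(i); compute d_i^2.
  (1-1)^2=0, (2-2)^2=0, (11-3)^2=64, (9-9)^2=0, (6-11)^2=25, (10-7)^2=9, (8-10)^2=4, (3-8)^2=25, (5-5)^2=0, (4-6)^2=4, (7-4)^2=9
sum(d^2) = 140.
Step 3: rho = 1 - 6*140 / (11*(11^2 - 1)) = 1 - 840/1320 = 0.363636.
Step 4: Under H0, t = rho * sqrt((n-2)/(1-rho^2)) = 1.1711 ~ t(9).
Step 5: Two-sided p-value from the t-distribution with 9 df = 0.271638.
Step 6: alpha = 0.1. fail to reject H0.

rho = 0.3636, p = 0.271638, fail to reject H0 at alpha = 0.1.


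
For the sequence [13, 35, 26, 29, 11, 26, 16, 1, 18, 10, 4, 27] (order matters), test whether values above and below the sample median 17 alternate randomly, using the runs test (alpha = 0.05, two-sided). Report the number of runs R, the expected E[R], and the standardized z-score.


Step 1: Compute median = 17; label A = above, B = below.
Labels in order: BAAABABBABBA  (n_A = 6, n_B = 6)
Step 2: Count runs R = 8.
Step 3: Under H0 (random ordering), E[R] = 2*n_A*n_B/(n_A+n_B) + 1 = 2*6*6/12 + 1 = 7.0000.
        Var[R] = 2*n_A*n_B*(2*n_A*n_B - n_A - n_B) / ((n_A+n_B)^2 * (n_A+n_B-1)) = 4320/1584 = 2.7273.
        SD[R] = 1.6514.
Step 4: Continuity-corrected z = (R - 0.5 - E[R]) / SD[R] = (8 - 0.5 - 7.0000) / 1.6514 = 0.3028.
Step 5: Two-sided p-value via normal approximation = 2*(1 - Phi(|z|)) = 0.762069.
Step 6: alpha = 0.05. fail to reject H0.

R = 8, z = 0.3028, p = 0.762069, fail to reject H0.


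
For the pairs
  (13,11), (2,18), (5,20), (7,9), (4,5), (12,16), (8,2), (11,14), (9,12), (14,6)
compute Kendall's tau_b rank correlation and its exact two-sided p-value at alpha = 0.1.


Step 1: Enumerate the 45 unordered pairs (i,j) with i<j and classify each by sign(x_j-x_i) * sign(y_j-y_i).
  (1,2):dx=-11,dy=+7->D; (1,3):dx=-8,dy=+9->D; (1,4):dx=-6,dy=-2->C; (1,5):dx=-9,dy=-6->C
  (1,6):dx=-1,dy=+5->D; (1,7):dx=-5,dy=-9->C; (1,8):dx=-2,dy=+3->D; (1,9):dx=-4,dy=+1->D
  (1,10):dx=+1,dy=-5->D; (2,3):dx=+3,dy=+2->C; (2,4):dx=+5,dy=-9->D; (2,5):dx=+2,dy=-13->D
  (2,6):dx=+10,dy=-2->D; (2,7):dx=+6,dy=-16->D; (2,8):dx=+9,dy=-4->D; (2,9):dx=+7,dy=-6->D
  (2,10):dx=+12,dy=-12->D; (3,4):dx=+2,dy=-11->D; (3,5):dx=-1,dy=-15->C; (3,6):dx=+7,dy=-4->D
  (3,7):dx=+3,dy=-18->D; (3,8):dx=+6,dy=-6->D; (3,9):dx=+4,dy=-8->D; (3,10):dx=+9,dy=-14->D
  (4,5):dx=-3,dy=-4->C; (4,6):dx=+5,dy=+7->C; (4,7):dx=+1,dy=-7->D; (4,8):dx=+4,dy=+5->C
  (4,9):dx=+2,dy=+3->C; (4,10):dx=+7,dy=-3->D; (5,6):dx=+8,dy=+11->C; (5,7):dx=+4,dy=-3->D
  (5,8):dx=+7,dy=+9->C; (5,9):dx=+5,dy=+7->C; (5,10):dx=+10,dy=+1->C; (6,7):dx=-4,dy=-14->C
  (6,8):dx=-1,dy=-2->C; (6,9):dx=-3,dy=-4->C; (6,10):dx=+2,dy=-10->D; (7,8):dx=+3,dy=+12->C
  (7,9):dx=+1,dy=+10->C; (7,10):dx=+6,dy=+4->C; (8,9):dx=-2,dy=-2->C; (8,10):dx=+3,dy=-8->D
  (9,10):dx=+5,dy=-6->D
Step 2: C = 20, D = 25, total pairs = 45.
Step 3: tau = (C - D)/(n(n-1)/2) = (20 - 25)/45 = -0.111111.
Step 4: Exact two-sided p-value (enumerate n! = 3628800 permutations of y under H0): p = 0.727490.
Step 5: alpha = 0.1. fail to reject H0.

tau_b = -0.1111 (C=20, D=25), p = 0.727490, fail to reject H0.


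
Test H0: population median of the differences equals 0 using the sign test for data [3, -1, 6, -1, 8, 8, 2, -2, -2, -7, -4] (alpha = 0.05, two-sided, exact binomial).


Step 1: Discard zero differences. Original n = 11; n_eff = number of nonzero differences = 11.
Nonzero differences (with sign): +3, -1, +6, -1, +8, +8, +2, -2, -2, -7, -4
Step 2: Count signs: positive = 5, negative = 6.
Step 3: Under H0: P(positive) = 0.5, so the number of positives S ~ Bin(11, 0.5).
Step 4: Two-sided exact p-value = sum of Bin(11,0.5) probabilities at or below the observed probability = 1.000000.
Step 5: alpha = 0.05. fail to reject H0.

n_eff = 11, pos = 5, neg = 6, p = 1.000000, fail to reject H0.


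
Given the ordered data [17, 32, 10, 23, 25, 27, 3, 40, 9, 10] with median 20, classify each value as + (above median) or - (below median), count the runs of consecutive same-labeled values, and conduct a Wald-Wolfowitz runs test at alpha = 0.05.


Step 1: Compute median = 20; label A = above, B = below.
Labels in order: BABAAABABB  (n_A = 5, n_B = 5)
Step 2: Count runs R = 7.
Step 3: Under H0 (random ordering), E[R] = 2*n_A*n_B/(n_A+n_B) + 1 = 2*5*5/10 + 1 = 6.0000.
        Var[R] = 2*n_A*n_B*(2*n_A*n_B - n_A - n_B) / ((n_A+n_B)^2 * (n_A+n_B-1)) = 2000/900 = 2.2222.
        SD[R] = 1.4907.
Step 4: Continuity-corrected z = (R - 0.5 - E[R]) / SD[R] = (7 - 0.5 - 6.0000) / 1.4907 = 0.3354.
Step 5: Two-sided p-value via normal approximation = 2*(1 - Phi(|z|)) = 0.737316.
Step 6: alpha = 0.05. fail to reject H0.

R = 7, z = 0.3354, p = 0.737316, fail to reject H0.


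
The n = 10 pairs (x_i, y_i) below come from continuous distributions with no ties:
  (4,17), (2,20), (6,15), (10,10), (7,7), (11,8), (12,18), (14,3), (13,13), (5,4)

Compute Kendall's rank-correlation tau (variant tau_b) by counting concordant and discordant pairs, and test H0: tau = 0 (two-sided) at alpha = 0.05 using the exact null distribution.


Step 1: Enumerate the 45 unordered pairs (i,j) with i<j and classify each by sign(x_j-x_i) * sign(y_j-y_i).
  (1,2):dx=-2,dy=+3->D; (1,3):dx=+2,dy=-2->D; (1,4):dx=+6,dy=-7->D; (1,5):dx=+3,dy=-10->D
  (1,6):dx=+7,dy=-9->D; (1,7):dx=+8,dy=+1->C; (1,8):dx=+10,dy=-14->D; (1,9):dx=+9,dy=-4->D
  (1,10):dx=+1,dy=-13->D; (2,3):dx=+4,dy=-5->D; (2,4):dx=+8,dy=-10->D; (2,5):dx=+5,dy=-13->D
  (2,6):dx=+9,dy=-12->D; (2,7):dx=+10,dy=-2->D; (2,8):dx=+12,dy=-17->D; (2,9):dx=+11,dy=-7->D
  (2,10):dx=+3,dy=-16->D; (3,4):dx=+4,dy=-5->D; (3,5):dx=+1,dy=-8->D; (3,6):dx=+5,dy=-7->D
  (3,7):dx=+6,dy=+3->C; (3,8):dx=+8,dy=-12->D; (3,9):dx=+7,dy=-2->D; (3,10):dx=-1,dy=-11->C
  (4,5):dx=-3,dy=-3->C; (4,6):dx=+1,dy=-2->D; (4,7):dx=+2,dy=+8->C; (4,8):dx=+4,dy=-7->D
  (4,9):dx=+3,dy=+3->C; (4,10):dx=-5,dy=-6->C; (5,6):dx=+4,dy=+1->C; (5,7):dx=+5,dy=+11->C
  (5,8):dx=+7,dy=-4->D; (5,9):dx=+6,dy=+6->C; (5,10):dx=-2,dy=-3->C; (6,7):dx=+1,dy=+10->C
  (6,8):dx=+3,dy=-5->D; (6,9):dx=+2,dy=+5->C; (6,10):dx=-6,dy=-4->C; (7,8):dx=+2,dy=-15->D
  (7,9):dx=+1,dy=-5->D; (7,10):dx=-7,dy=-14->C; (8,9):dx=-1,dy=+10->D; (8,10):dx=-9,dy=+1->D
  (9,10):dx=-8,dy=-9->C
Step 2: C = 16, D = 29, total pairs = 45.
Step 3: tau = (C - D)/(n(n-1)/2) = (16 - 29)/45 = -0.288889.
Step 4: Exact two-sided p-value (enumerate n! = 3628800 permutations of y under H0): p = 0.291248.
Step 5: alpha = 0.05. fail to reject H0.

tau_b = -0.2889 (C=16, D=29), p = 0.291248, fail to reject H0.


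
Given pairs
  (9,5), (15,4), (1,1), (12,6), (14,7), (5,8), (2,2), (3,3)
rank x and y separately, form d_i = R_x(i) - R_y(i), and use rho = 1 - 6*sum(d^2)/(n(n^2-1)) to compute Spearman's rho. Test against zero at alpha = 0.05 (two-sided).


Step 1: Rank x and y separately (midranks; no ties here).
rank(x): 9->5, 15->8, 1->1, 12->6, 14->7, 5->4, 2->2, 3->3
rank(y): 5->5, 4->4, 1->1, 6->6, 7->7, 8->8, 2->2, 3->3
Step 2: d_i = R_x(i) - R_y(i); compute d_i^2.
  (5-5)^2=0, (8-4)^2=16, (1-1)^2=0, (6-6)^2=0, (7-7)^2=0, (4-8)^2=16, (2-2)^2=0, (3-3)^2=0
sum(d^2) = 32.
Step 3: rho = 1 - 6*32 / (8*(8^2 - 1)) = 1 - 192/504 = 0.619048.
Step 4: Under H0, t = rho * sqrt((n-2)/(1-rho^2)) = 1.9308 ~ t(6).
Step 5: Two-sided p-value from the t-distribution with 6 df = 0.101733.
Step 6: alpha = 0.05. fail to reject H0.

rho = 0.6190, p = 0.101733, fail to reject H0 at alpha = 0.05.


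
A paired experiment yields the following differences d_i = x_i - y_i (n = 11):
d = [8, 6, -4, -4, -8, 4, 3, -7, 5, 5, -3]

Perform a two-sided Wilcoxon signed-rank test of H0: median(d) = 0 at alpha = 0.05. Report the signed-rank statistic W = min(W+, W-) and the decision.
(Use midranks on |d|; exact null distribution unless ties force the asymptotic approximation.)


Step 1: Drop any zero differences (none here) and take |d_i|.
|d| = [8, 6, 4, 4, 8, 4, 3, 7, 5, 5, 3]
Step 2: Midrank |d_i| (ties get averaged ranks).
ranks: |8|->10.5, |6|->8, |4|->4, |4|->4, |8|->10.5, |4|->4, |3|->1.5, |7|->9, |5|->6.5, |5|->6.5, |3|->1.5
Step 3: Attach original signs; sum ranks with positive sign and with negative sign.
W+ = 10.5 + 8 + 4 + 1.5 + 6.5 + 6.5 = 37
W- = 4 + 4 + 10.5 + 9 + 1.5 = 29
(Check: W+ + W- = 66 should equal n(n+1)/2 = 66.)
Step 4: Test statistic W = min(W+, W-) = 29.
Step 5: Ties in |d|, so use the tie-corrected normal approximation.
        E[W] = n(n+1)/4 = 11*12/4 = 33.
        Tie groups: |d|=3 (t=2), |d|=4 (t=3), |d|=5 (t=2), |d|=8 (t=2); sum(t^3 - t) = 42.
        Var[W] = n(n+1)(2n+1)/24 - sum(t^3-t)/48 = 3036/24 - 42/48 = 125.625.
        z = (W - E[W]) / sqrt(Var[W]) = (29 - 33) / 11.2083 = -0.3569.
        Two-sided p = 2*Phi(z) = 0.721182.
Step 6: alpha = 0.05. fail to reject H0.

W+ = 37, W- = 29, W = min = 29, p = 0.721182, fail to reject H0.


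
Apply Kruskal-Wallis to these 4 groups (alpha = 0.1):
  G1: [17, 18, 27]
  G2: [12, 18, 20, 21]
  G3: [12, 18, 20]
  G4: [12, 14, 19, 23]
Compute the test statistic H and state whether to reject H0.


Step 1: Combine all N = 14 observations and assign midranks.
sorted (value, group, rank): (12,G2,2), (12,G3,2), (12,G4,2), (14,G4,4), (17,G1,5), (18,G1,7), (18,G2,7), (18,G3,7), (19,G4,9), (20,G2,10.5), (20,G3,10.5), (21,G2,12), (23,G4,13), (27,G1,14)
Step 2: Sum ranks within each group.
R_1 = 26 (n_1 = 3)
R_2 = 31.5 (n_2 = 4)
R_3 = 19.5 (n_3 = 3)
R_4 = 28 (n_4 = 4)
Step 3: H = 12/(N(N+1)) * sum(R_i^2/n_i) - 3(N+1)
     = 12/(14*15) * (26^2/3 + 31.5^2/4 + 19.5^2/3 + 28^2/4) - 3*15
     = 0.057143 * 796.146 - 45
     = 0.494048.
Step 4: Ties present; correction factor C = 1 - 54/(14^3 - 14) = 0.980220. Corrected H = 0.494048 / 0.980220 = 0.504017.
Step 5: Under H0, H ~ chi^2(3); p-value = 0.918008.
Step 6: alpha = 0.1. fail to reject H0.

H = 0.5040, df = 3, p = 0.918008, fail to reject H0.


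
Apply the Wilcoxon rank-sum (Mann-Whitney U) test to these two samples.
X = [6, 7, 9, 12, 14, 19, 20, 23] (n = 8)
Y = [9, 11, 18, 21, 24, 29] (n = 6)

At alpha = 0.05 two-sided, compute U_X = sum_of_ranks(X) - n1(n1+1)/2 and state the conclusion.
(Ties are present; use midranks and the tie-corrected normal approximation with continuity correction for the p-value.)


Step 1: Combine and sort all 14 observations; assign midranks.
sorted (value, group): (6,X), (7,X), (9,X), (9,Y), (11,Y), (12,X), (14,X), (18,Y), (19,X), (20,X), (21,Y), (23,X), (24,Y), (29,Y)
ranks: 6->1, 7->2, 9->3.5, 9->3.5, 11->5, 12->6, 14->7, 18->8, 19->9, 20->10, 21->11, 23->12, 24->13, 29->14
Step 2: Rank sum for X: R1 = 1 + 2 + 3.5 + 6 + 7 + 9 + 10 + 12 = 50.5.
Step 3: U_X = R1 - n1(n1+1)/2 = 50.5 - 8*9/2 = 50.5 - 36 = 14.5.
       U_Y = n1*n2 - U_X = 48 - 14.5 = 33.5.
Step 4: Ties are present, so use the tie-corrected normal approximation (with continuity correction) for the p-value.
Step 5: p-value = 0.244759; compare to alpha = 0.05. fail to reject H0.

U_X = 14.5, p = 0.244759, fail to reject H0 at alpha = 0.05.


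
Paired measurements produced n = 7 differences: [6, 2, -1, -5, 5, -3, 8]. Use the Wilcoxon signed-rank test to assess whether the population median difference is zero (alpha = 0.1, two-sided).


Step 1: Drop any zero differences (none here) and take |d_i|.
|d| = [6, 2, 1, 5, 5, 3, 8]
Step 2: Midrank |d_i| (ties get averaged ranks).
ranks: |6|->6, |2|->2, |1|->1, |5|->4.5, |5|->4.5, |3|->3, |8|->7
Step 3: Attach original signs; sum ranks with positive sign and with negative sign.
W+ = 6 + 2 + 4.5 + 7 = 19.5
W- = 1 + 4.5 + 3 = 8.5
(Check: W+ + W- = 28 should equal n(n+1)/2 = 28.)
Step 4: Test statistic W = min(W+, W-) = 8.5.
Step 5: Ties in |d|, so use the tie-corrected normal approximation.
        E[W] = n(n+1)/4 = 7*8/4 = 14.
        Tie groups: |d|=5 (t=2); sum(t^3 - t) = 6.
        Var[W] = n(n+1)(2n+1)/24 - sum(t^3-t)/48 = 840/24 - 6/48 = 34.875.
        z = (W - E[W]) / sqrt(Var[W]) = (8.5 - 14) / 5.9055 = -0.9313.
        Two-sided p = 2*Phi(z) = 0.351681.
Step 6: alpha = 0.1. fail to reject H0.

W+ = 19.5, W- = 8.5, W = min = 8.5, p = 0.351681, fail to reject H0.


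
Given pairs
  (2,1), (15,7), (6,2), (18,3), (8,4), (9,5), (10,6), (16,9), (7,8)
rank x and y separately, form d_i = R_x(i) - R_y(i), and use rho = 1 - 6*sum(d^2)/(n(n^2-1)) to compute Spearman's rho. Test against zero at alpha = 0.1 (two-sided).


Step 1: Rank x and y separately (midranks; no ties here).
rank(x): 2->1, 15->7, 6->2, 18->9, 8->4, 9->5, 10->6, 16->8, 7->3
rank(y): 1->1, 7->7, 2->2, 3->3, 4->4, 5->5, 6->6, 9->9, 8->8
Step 2: d_i = R_x(i) - R_y(i); compute d_i^2.
  (1-1)^2=0, (7-7)^2=0, (2-2)^2=0, (9-3)^2=36, (4-4)^2=0, (5-5)^2=0, (6-6)^2=0, (8-9)^2=1, (3-8)^2=25
sum(d^2) = 62.
Step 3: rho = 1 - 6*62 / (9*(9^2 - 1)) = 1 - 372/720 = 0.483333.
Step 4: Under H0, t = rho * sqrt((n-2)/(1-rho^2)) = 1.4607 ~ t(7).
Step 5: Two-sided p-value from the t-distribution with 7 df = 0.187470.
Step 6: alpha = 0.1. fail to reject H0.

rho = 0.4833, p = 0.187470, fail to reject H0 at alpha = 0.1.


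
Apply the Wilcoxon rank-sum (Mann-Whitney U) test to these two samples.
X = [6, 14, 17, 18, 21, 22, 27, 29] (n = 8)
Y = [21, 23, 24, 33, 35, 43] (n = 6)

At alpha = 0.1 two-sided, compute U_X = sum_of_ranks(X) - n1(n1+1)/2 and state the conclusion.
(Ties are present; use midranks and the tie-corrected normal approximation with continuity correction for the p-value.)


Step 1: Combine and sort all 14 observations; assign midranks.
sorted (value, group): (6,X), (14,X), (17,X), (18,X), (21,X), (21,Y), (22,X), (23,Y), (24,Y), (27,X), (29,X), (33,Y), (35,Y), (43,Y)
ranks: 6->1, 14->2, 17->3, 18->4, 21->5.5, 21->5.5, 22->7, 23->8, 24->9, 27->10, 29->11, 33->12, 35->13, 43->14
Step 2: Rank sum for X: R1 = 1 + 2 + 3 + 4 + 5.5 + 7 + 10 + 11 = 43.5.
Step 3: U_X = R1 - n1(n1+1)/2 = 43.5 - 8*9/2 = 43.5 - 36 = 7.5.
       U_Y = n1*n2 - U_X = 48 - 7.5 = 40.5.
Step 4: Ties are present, so use the tie-corrected normal approximation (with continuity correction) for the p-value.
Step 5: p-value = 0.038653; compare to alpha = 0.1. reject H0.

U_X = 7.5, p = 0.038653, reject H0 at alpha = 0.1.


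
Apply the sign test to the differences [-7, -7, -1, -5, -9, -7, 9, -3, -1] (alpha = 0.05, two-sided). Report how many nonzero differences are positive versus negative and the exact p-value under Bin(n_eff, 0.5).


Step 1: Discard zero differences. Original n = 9; n_eff = number of nonzero differences = 9.
Nonzero differences (with sign): -7, -7, -1, -5, -9, -7, +9, -3, -1
Step 2: Count signs: positive = 1, negative = 8.
Step 3: Under H0: P(positive) = 0.5, so the number of positives S ~ Bin(9, 0.5).
Step 4: Two-sided exact p-value = sum of Bin(9,0.5) probabilities at or below the observed probability = 0.039062.
Step 5: alpha = 0.05. reject H0.

n_eff = 9, pos = 1, neg = 8, p = 0.039062, reject H0.


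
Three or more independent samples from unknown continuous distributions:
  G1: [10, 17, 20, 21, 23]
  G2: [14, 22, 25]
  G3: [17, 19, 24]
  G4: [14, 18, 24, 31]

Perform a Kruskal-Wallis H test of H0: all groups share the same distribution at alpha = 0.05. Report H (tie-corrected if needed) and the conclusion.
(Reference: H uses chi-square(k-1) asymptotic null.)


Step 1: Combine all N = 15 observations and assign midranks.
sorted (value, group, rank): (10,G1,1), (14,G2,2.5), (14,G4,2.5), (17,G1,4.5), (17,G3,4.5), (18,G4,6), (19,G3,7), (20,G1,8), (21,G1,9), (22,G2,10), (23,G1,11), (24,G3,12.5), (24,G4,12.5), (25,G2,14), (31,G4,15)
Step 2: Sum ranks within each group.
R_1 = 33.5 (n_1 = 5)
R_2 = 26.5 (n_2 = 3)
R_3 = 24 (n_3 = 3)
R_4 = 36 (n_4 = 4)
Step 3: H = 12/(N(N+1)) * sum(R_i^2/n_i) - 3(N+1)
     = 12/(15*16) * (33.5^2/5 + 26.5^2/3 + 24^2/3 + 36^2/4) - 3*16
     = 0.050000 * 974.533 - 48
     = 0.726667.
Step 4: Ties present; correction factor C = 1 - 18/(15^3 - 15) = 0.994643. Corrected H = 0.726667 / 0.994643 = 0.730580.
Step 5: Under H0, H ~ chi^2(3); p-value = 0.865989.
Step 6: alpha = 0.05. fail to reject H0.

H = 0.7306, df = 3, p = 0.865989, fail to reject H0.


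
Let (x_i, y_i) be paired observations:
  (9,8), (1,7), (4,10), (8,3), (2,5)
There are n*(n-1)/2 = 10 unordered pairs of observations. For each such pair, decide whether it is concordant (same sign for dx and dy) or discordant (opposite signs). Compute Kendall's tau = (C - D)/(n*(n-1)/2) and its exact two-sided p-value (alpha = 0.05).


Step 1: Enumerate the 10 unordered pairs (i,j) with i<j and classify each by sign(x_j-x_i) * sign(y_j-y_i).
  (1,2):dx=-8,dy=-1->C; (1,3):dx=-5,dy=+2->D; (1,4):dx=-1,dy=-5->C; (1,5):dx=-7,dy=-3->C
  (2,3):dx=+3,dy=+3->C; (2,4):dx=+7,dy=-4->D; (2,5):dx=+1,dy=-2->D; (3,4):dx=+4,dy=-7->D
  (3,5):dx=-2,dy=-5->C; (4,5):dx=-6,dy=+2->D
Step 2: C = 5, D = 5, total pairs = 10.
Step 3: tau = (C - D)/(n(n-1)/2) = (5 - 5)/10 = 0.000000.
Step 4: Exact two-sided p-value (enumerate n! = 120 permutations of y under H0): p = 1.000000.
Step 5: alpha = 0.05. fail to reject H0.

tau_b = 0.0000 (C=5, D=5), p = 1.000000, fail to reject H0.


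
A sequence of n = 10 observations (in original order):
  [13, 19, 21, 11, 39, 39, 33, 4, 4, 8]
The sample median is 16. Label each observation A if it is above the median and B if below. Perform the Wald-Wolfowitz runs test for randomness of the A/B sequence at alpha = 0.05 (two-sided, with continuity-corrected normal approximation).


Step 1: Compute median = 16; label A = above, B = below.
Labels in order: BAABAAABBB  (n_A = 5, n_B = 5)
Step 2: Count runs R = 5.
Step 3: Under H0 (random ordering), E[R] = 2*n_A*n_B/(n_A+n_B) + 1 = 2*5*5/10 + 1 = 6.0000.
        Var[R] = 2*n_A*n_B*(2*n_A*n_B - n_A - n_B) / ((n_A+n_B)^2 * (n_A+n_B-1)) = 2000/900 = 2.2222.
        SD[R] = 1.4907.
Step 4: Continuity-corrected z = (R + 0.5 - E[R]) / SD[R] = (5 + 0.5 - 6.0000) / 1.4907 = -0.3354.
Step 5: Two-sided p-value via normal approximation = 2*(1 - Phi(|z|)) = 0.737316.
Step 6: alpha = 0.05. fail to reject H0.

R = 5, z = -0.3354, p = 0.737316, fail to reject H0.


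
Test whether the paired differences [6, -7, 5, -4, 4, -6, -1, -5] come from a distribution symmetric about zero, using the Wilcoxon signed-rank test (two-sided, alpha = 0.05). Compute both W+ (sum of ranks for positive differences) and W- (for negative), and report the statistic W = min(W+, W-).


Step 1: Drop any zero differences (none here) and take |d_i|.
|d| = [6, 7, 5, 4, 4, 6, 1, 5]
Step 2: Midrank |d_i| (ties get averaged ranks).
ranks: |6|->6.5, |7|->8, |5|->4.5, |4|->2.5, |4|->2.5, |6|->6.5, |1|->1, |5|->4.5
Step 3: Attach original signs; sum ranks with positive sign and with negative sign.
W+ = 6.5 + 4.5 + 2.5 = 13.5
W- = 8 + 2.5 + 6.5 + 1 + 4.5 = 22.5
(Check: W+ + W- = 36 should equal n(n+1)/2 = 36.)
Step 4: Test statistic W = min(W+, W-) = 13.5.
Step 5: Ties in |d|, so use the tie-corrected normal approximation.
        E[W] = n(n+1)/4 = 8*9/4 = 18.
        Tie groups: |d|=4 (t=2), |d|=5 (t=2), |d|=6 (t=2); sum(t^3 - t) = 18.
        Var[W] = n(n+1)(2n+1)/24 - sum(t^3-t)/48 = 1224/24 - 18/48 = 50.625.
        z = (W - E[W]) / sqrt(Var[W]) = (13.5 - 18) / 7.1151 = -0.6325.
        Two-sided p = 2*Phi(z) = 0.527089.
Step 6: alpha = 0.05. fail to reject H0.

W+ = 13.5, W- = 22.5, W = min = 13.5, p = 0.527089, fail to reject H0.


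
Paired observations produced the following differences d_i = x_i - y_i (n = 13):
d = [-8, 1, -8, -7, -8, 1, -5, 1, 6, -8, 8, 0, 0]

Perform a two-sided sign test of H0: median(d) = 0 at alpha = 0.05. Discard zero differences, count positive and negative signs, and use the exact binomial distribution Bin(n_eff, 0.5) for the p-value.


Step 1: Discard zero differences. Original n = 13; n_eff = number of nonzero differences = 11.
Nonzero differences (with sign): -8, +1, -8, -7, -8, +1, -5, +1, +6, -8, +8
Step 2: Count signs: positive = 5, negative = 6.
Step 3: Under H0: P(positive) = 0.5, so the number of positives S ~ Bin(11, 0.5).
Step 4: Two-sided exact p-value = sum of Bin(11,0.5) probabilities at or below the observed probability = 1.000000.
Step 5: alpha = 0.05. fail to reject H0.

n_eff = 11, pos = 5, neg = 6, p = 1.000000, fail to reject H0.


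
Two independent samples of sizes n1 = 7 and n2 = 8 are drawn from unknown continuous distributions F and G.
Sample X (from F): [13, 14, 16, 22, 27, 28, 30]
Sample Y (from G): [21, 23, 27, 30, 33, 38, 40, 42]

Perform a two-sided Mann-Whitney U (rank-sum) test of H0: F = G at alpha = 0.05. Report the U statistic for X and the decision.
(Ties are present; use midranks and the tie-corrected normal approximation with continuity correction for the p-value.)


Step 1: Combine and sort all 15 observations; assign midranks.
sorted (value, group): (13,X), (14,X), (16,X), (21,Y), (22,X), (23,Y), (27,X), (27,Y), (28,X), (30,X), (30,Y), (33,Y), (38,Y), (40,Y), (42,Y)
ranks: 13->1, 14->2, 16->3, 21->4, 22->5, 23->6, 27->7.5, 27->7.5, 28->9, 30->10.5, 30->10.5, 33->12, 38->13, 40->14, 42->15
Step 2: Rank sum for X: R1 = 1 + 2 + 3 + 5 + 7.5 + 9 + 10.5 = 38.
Step 3: U_X = R1 - n1(n1+1)/2 = 38 - 7*8/2 = 38 - 28 = 10.
       U_Y = n1*n2 - U_X = 56 - 10 = 46.
Step 4: Ties are present, so use the tie-corrected normal approximation (with continuity correction) for the p-value.
Step 5: p-value = 0.042473; compare to alpha = 0.05. reject H0.

U_X = 10, p = 0.042473, reject H0 at alpha = 0.05.


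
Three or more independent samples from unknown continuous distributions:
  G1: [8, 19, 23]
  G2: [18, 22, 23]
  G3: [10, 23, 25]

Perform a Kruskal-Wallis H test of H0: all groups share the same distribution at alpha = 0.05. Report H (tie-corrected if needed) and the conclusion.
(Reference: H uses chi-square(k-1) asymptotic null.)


Step 1: Combine all N = 9 observations and assign midranks.
sorted (value, group, rank): (8,G1,1), (10,G3,2), (18,G2,3), (19,G1,4), (22,G2,5), (23,G1,7), (23,G2,7), (23,G3,7), (25,G3,9)
Step 2: Sum ranks within each group.
R_1 = 12 (n_1 = 3)
R_2 = 15 (n_2 = 3)
R_3 = 18 (n_3 = 3)
Step 3: H = 12/(N(N+1)) * sum(R_i^2/n_i) - 3(N+1)
     = 12/(9*10) * (12^2/3 + 15^2/3 + 18^2/3) - 3*10
     = 0.133333 * 231 - 30
     = 0.800000.
Step 4: Ties present; correction factor C = 1 - 24/(9^3 - 9) = 0.966667. Corrected H = 0.800000 / 0.966667 = 0.827586.
Step 5: Under H0, H ~ chi^2(2); p-value = 0.661138.
Step 6: alpha = 0.05. fail to reject H0.

H = 0.8276, df = 2, p = 0.661138, fail to reject H0.


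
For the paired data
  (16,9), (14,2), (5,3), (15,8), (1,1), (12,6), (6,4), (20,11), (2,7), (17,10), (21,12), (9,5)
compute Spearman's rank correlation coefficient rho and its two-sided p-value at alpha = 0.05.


Step 1: Rank x and y separately (midranks; no ties here).
rank(x): 16->9, 14->7, 5->3, 15->8, 1->1, 12->6, 6->4, 20->11, 2->2, 17->10, 21->12, 9->5
rank(y): 9->9, 2->2, 3->3, 8->8, 1->1, 6->6, 4->4, 11->11, 7->7, 10->10, 12->12, 5->5
Step 2: d_i = R_x(i) - R_y(i); compute d_i^2.
  (9-9)^2=0, (7-2)^2=25, (3-3)^2=0, (8-8)^2=0, (1-1)^2=0, (6-6)^2=0, (4-4)^2=0, (11-11)^2=0, (2-7)^2=25, (10-10)^2=0, (12-12)^2=0, (5-5)^2=0
sum(d^2) = 50.
Step 3: rho = 1 - 6*50 / (12*(12^2 - 1)) = 1 - 300/1716 = 0.825175.
Step 4: Under H0, t = rho * sqrt((n-2)/(1-rho^2)) = 4.6195 ~ t(10).
Step 5: Two-sided p-value from the t-distribution with 10 df = 0.000951.
Step 6: alpha = 0.05. reject H0.

rho = 0.8252, p = 0.000951, reject H0 at alpha = 0.05.


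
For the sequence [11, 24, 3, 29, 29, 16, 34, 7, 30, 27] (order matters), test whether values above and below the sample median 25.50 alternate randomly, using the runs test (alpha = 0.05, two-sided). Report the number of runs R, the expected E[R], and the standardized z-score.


Step 1: Compute median = 25.50; label A = above, B = below.
Labels in order: BBBAABABAA  (n_A = 5, n_B = 5)
Step 2: Count runs R = 6.
Step 3: Under H0 (random ordering), E[R] = 2*n_A*n_B/(n_A+n_B) + 1 = 2*5*5/10 + 1 = 6.0000.
        Var[R] = 2*n_A*n_B*(2*n_A*n_B - n_A - n_B) / ((n_A+n_B)^2 * (n_A+n_B-1)) = 2000/900 = 2.2222.
        SD[R] = 1.4907.
Step 4: R = E[R], so z = 0 with no continuity correction.
Step 5: Two-sided p-value via normal approximation = 2*(1 - Phi(|z|)) = 1.000000.
Step 6: alpha = 0.05. fail to reject H0.

R = 6, z = 0.0000, p = 1.000000, fail to reject H0.


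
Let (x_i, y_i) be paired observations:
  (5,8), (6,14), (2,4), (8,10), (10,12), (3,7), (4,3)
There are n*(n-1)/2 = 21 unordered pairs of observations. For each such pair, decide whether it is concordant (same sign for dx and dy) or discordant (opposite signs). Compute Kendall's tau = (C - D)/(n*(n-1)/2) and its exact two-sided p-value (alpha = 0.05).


Step 1: Enumerate the 21 unordered pairs (i,j) with i<j and classify each by sign(x_j-x_i) * sign(y_j-y_i).
  (1,2):dx=+1,dy=+6->C; (1,3):dx=-3,dy=-4->C; (1,4):dx=+3,dy=+2->C; (1,5):dx=+5,dy=+4->C
  (1,6):dx=-2,dy=-1->C; (1,7):dx=-1,dy=-5->C; (2,3):dx=-4,dy=-10->C; (2,4):dx=+2,dy=-4->D
  (2,5):dx=+4,dy=-2->D; (2,6):dx=-3,dy=-7->C; (2,7):dx=-2,dy=-11->C; (3,4):dx=+6,dy=+6->C
  (3,5):dx=+8,dy=+8->C; (3,6):dx=+1,dy=+3->C; (3,7):dx=+2,dy=-1->D; (4,5):dx=+2,dy=+2->C
  (4,6):dx=-5,dy=-3->C; (4,7):dx=-4,dy=-7->C; (5,6):dx=-7,dy=-5->C; (5,7):dx=-6,dy=-9->C
  (6,7):dx=+1,dy=-4->D
Step 2: C = 17, D = 4, total pairs = 21.
Step 3: tau = (C - D)/(n(n-1)/2) = (17 - 4)/21 = 0.619048.
Step 4: Exact two-sided p-value (enumerate n! = 5040 permutations of y under H0): p = 0.069048.
Step 5: alpha = 0.05. fail to reject H0.

tau_b = 0.6190 (C=17, D=4), p = 0.069048, fail to reject H0.


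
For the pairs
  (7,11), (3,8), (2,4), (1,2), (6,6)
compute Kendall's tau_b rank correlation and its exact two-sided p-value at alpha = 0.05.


Step 1: Enumerate the 10 unordered pairs (i,j) with i<j and classify each by sign(x_j-x_i) * sign(y_j-y_i).
  (1,2):dx=-4,dy=-3->C; (1,3):dx=-5,dy=-7->C; (1,4):dx=-6,dy=-9->C; (1,5):dx=-1,dy=-5->C
  (2,3):dx=-1,dy=-4->C; (2,4):dx=-2,dy=-6->C; (2,5):dx=+3,dy=-2->D; (3,4):dx=-1,dy=-2->C
  (3,5):dx=+4,dy=+2->C; (4,5):dx=+5,dy=+4->C
Step 2: C = 9, D = 1, total pairs = 10.
Step 3: tau = (C - D)/(n(n-1)/2) = (9 - 1)/10 = 0.800000.
Step 4: Exact two-sided p-value (enumerate n! = 120 permutations of y under H0): p = 0.083333.
Step 5: alpha = 0.05. fail to reject H0.

tau_b = 0.8000 (C=9, D=1), p = 0.083333, fail to reject H0.


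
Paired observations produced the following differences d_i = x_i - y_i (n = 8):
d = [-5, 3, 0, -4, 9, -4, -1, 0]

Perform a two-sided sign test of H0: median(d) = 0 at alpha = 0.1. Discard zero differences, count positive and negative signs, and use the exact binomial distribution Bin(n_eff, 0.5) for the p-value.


Step 1: Discard zero differences. Original n = 8; n_eff = number of nonzero differences = 6.
Nonzero differences (with sign): -5, +3, -4, +9, -4, -1
Step 2: Count signs: positive = 2, negative = 4.
Step 3: Under H0: P(positive) = 0.5, so the number of positives S ~ Bin(6, 0.5).
Step 4: Two-sided exact p-value = sum of Bin(6,0.5) probabilities at or below the observed probability = 0.687500.
Step 5: alpha = 0.1. fail to reject H0.

n_eff = 6, pos = 2, neg = 4, p = 0.687500, fail to reject H0.


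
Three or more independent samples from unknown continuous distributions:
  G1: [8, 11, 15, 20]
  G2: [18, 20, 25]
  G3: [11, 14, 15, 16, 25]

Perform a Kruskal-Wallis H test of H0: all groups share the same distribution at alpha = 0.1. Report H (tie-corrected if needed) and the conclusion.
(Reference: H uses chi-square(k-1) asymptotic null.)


Step 1: Combine all N = 12 observations and assign midranks.
sorted (value, group, rank): (8,G1,1), (11,G1,2.5), (11,G3,2.5), (14,G3,4), (15,G1,5.5), (15,G3,5.5), (16,G3,7), (18,G2,8), (20,G1,9.5), (20,G2,9.5), (25,G2,11.5), (25,G3,11.5)
Step 2: Sum ranks within each group.
R_1 = 18.5 (n_1 = 4)
R_2 = 29 (n_2 = 3)
R_3 = 30.5 (n_3 = 5)
Step 3: H = 12/(N(N+1)) * sum(R_i^2/n_i) - 3(N+1)
     = 12/(12*13) * (18.5^2/4 + 29^2/3 + 30.5^2/5) - 3*13
     = 0.076923 * 551.946 - 39
     = 3.457372.
Step 4: Ties present; correction factor C = 1 - 24/(12^3 - 12) = 0.986014. Corrected H = 3.457372 / 0.986014 = 3.506413.
Step 5: Under H0, H ~ chi^2(2); p-value = 0.173218.
Step 6: alpha = 0.1. fail to reject H0.

H = 3.5064, df = 2, p = 0.173218, fail to reject H0.


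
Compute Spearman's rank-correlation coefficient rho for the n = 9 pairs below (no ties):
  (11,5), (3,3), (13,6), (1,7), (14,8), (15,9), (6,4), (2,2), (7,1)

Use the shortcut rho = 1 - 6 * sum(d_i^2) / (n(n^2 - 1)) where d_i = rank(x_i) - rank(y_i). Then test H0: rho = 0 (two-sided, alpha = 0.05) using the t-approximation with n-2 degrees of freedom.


Step 1: Rank x and y separately (midranks; no ties here).
rank(x): 11->6, 3->3, 13->7, 1->1, 14->8, 15->9, 6->4, 2->2, 7->5
rank(y): 5->5, 3->3, 6->6, 7->7, 8->8, 9->9, 4->4, 2->2, 1->1
Step 2: d_i = R_x(i) - R_y(i); compute d_i^2.
  (6-5)^2=1, (3-3)^2=0, (7-6)^2=1, (1-7)^2=36, (8-8)^2=0, (9-9)^2=0, (4-4)^2=0, (2-2)^2=0, (5-1)^2=16
sum(d^2) = 54.
Step 3: rho = 1 - 6*54 / (9*(9^2 - 1)) = 1 - 324/720 = 0.550000.
Step 4: Under H0, t = rho * sqrt((n-2)/(1-rho^2)) = 1.7424 ~ t(7).
Step 5: Two-sided p-value from the t-distribution with 7 df = 0.124977.
Step 6: alpha = 0.05. fail to reject H0.

rho = 0.5500, p = 0.124977, fail to reject H0 at alpha = 0.05.


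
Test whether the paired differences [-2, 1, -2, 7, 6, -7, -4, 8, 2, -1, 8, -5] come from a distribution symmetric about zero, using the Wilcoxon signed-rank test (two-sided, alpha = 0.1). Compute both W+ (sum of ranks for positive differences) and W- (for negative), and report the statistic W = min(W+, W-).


Step 1: Drop any zero differences (none here) and take |d_i|.
|d| = [2, 1, 2, 7, 6, 7, 4, 8, 2, 1, 8, 5]
Step 2: Midrank |d_i| (ties get averaged ranks).
ranks: |2|->4, |1|->1.5, |2|->4, |7|->9.5, |6|->8, |7|->9.5, |4|->6, |8|->11.5, |2|->4, |1|->1.5, |8|->11.5, |5|->7
Step 3: Attach original signs; sum ranks with positive sign and with negative sign.
W+ = 1.5 + 9.5 + 8 + 11.5 + 4 + 11.5 = 46
W- = 4 + 4 + 9.5 + 6 + 1.5 + 7 = 32
(Check: W+ + W- = 78 should equal n(n+1)/2 = 78.)
Step 4: Test statistic W = min(W+, W-) = 32.
Step 5: Ties in |d|, so use the tie-corrected normal approximation.
        E[W] = n(n+1)/4 = 12*13/4 = 39.
        Tie groups: |d|=1 (t=2), |d|=2 (t=3), |d|=7 (t=2), |d|=8 (t=2); sum(t^3 - t) = 42.
        Var[W] = n(n+1)(2n+1)/24 - sum(t^3-t)/48 = 3900/24 - 42/48 = 161.625.
        z = (W - E[W]) / sqrt(Var[W]) = (32 - 39) / 12.7132 = -0.5506.
        Two-sided p = 2*Phi(z) = 0.581901.
Step 6: alpha = 0.1. fail to reject H0.

W+ = 46, W- = 32, W = min = 32, p = 0.581901, fail to reject H0.


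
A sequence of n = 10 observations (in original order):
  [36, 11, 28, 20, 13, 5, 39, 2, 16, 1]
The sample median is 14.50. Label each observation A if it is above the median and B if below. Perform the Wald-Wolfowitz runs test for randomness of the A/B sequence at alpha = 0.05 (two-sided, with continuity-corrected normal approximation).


Step 1: Compute median = 14.50; label A = above, B = below.
Labels in order: ABAABBABAB  (n_A = 5, n_B = 5)
Step 2: Count runs R = 8.
Step 3: Under H0 (random ordering), E[R] = 2*n_A*n_B/(n_A+n_B) + 1 = 2*5*5/10 + 1 = 6.0000.
        Var[R] = 2*n_A*n_B*(2*n_A*n_B - n_A - n_B) / ((n_A+n_B)^2 * (n_A+n_B-1)) = 2000/900 = 2.2222.
        SD[R] = 1.4907.
Step 4: Continuity-corrected z = (R - 0.5 - E[R]) / SD[R] = (8 - 0.5 - 6.0000) / 1.4907 = 1.0062.
Step 5: Two-sided p-value via normal approximation = 2*(1 - Phi(|z|)) = 0.314305.
Step 6: alpha = 0.05. fail to reject H0.

R = 8, z = 1.0062, p = 0.314305, fail to reject H0.


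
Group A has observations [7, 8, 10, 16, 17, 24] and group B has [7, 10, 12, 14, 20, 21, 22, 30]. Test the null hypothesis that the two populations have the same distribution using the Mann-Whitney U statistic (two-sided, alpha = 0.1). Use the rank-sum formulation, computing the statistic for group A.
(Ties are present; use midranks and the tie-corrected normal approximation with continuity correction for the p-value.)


Step 1: Combine and sort all 14 observations; assign midranks.
sorted (value, group): (7,X), (7,Y), (8,X), (10,X), (10,Y), (12,Y), (14,Y), (16,X), (17,X), (20,Y), (21,Y), (22,Y), (24,X), (30,Y)
ranks: 7->1.5, 7->1.5, 8->3, 10->4.5, 10->4.5, 12->6, 14->7, 16->8, 17->9, 20->10, 21->11, 22->12, 24->13, 30->14
Step 2: Rank sum for X: R1 = 1.5 + 3 + 4.5 + 8 + 9 + 13 = 39.
Step 3: U_X = R1 - n1(n1+1)/2 = 39 - 6*7/2 = 39 - 21 = 18.
       U_Y = n1*n2 - U_X = 48 - 18 = 30.
Step 4: Ties are present, so use the tie-corrected normal approximation (with continuity correction) for the p-value.
Step 5: p-value = 0.476705; compare to alpha = 0.1. fail to reject H0.

U_X = 18, p = 0.476705, fail to reject H0 at alpha = 0.1.


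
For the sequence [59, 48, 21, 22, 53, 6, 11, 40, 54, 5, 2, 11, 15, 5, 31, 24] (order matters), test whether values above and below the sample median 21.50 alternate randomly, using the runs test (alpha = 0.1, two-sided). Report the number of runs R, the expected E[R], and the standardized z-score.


Step 1: Compute median = 21.50; label A = above, B = below.
Labels in order: AABAABBAABBBBBAA  (n_A = 8, n_B = 8)
Step 2: Count runs R = 7.
Step 3: Under H0 (random ordering), E[R] = 2*n_A*n_B/(n_A+n_B) + 1 = 2*8*8/16 + 1 = 9.0000.
        Var[R] = 2*n_A*n_B*(2*n_A*n_B - n_A - n_B) / ((n_A+n_B)^2 * (n_A+n_B-1)) = 14336/3840 = 3.7333.
        SD[R] = 1.9322.
Step 4: Continuity-corrected z = (R + 0.5 - E[R]) / SD[R] = (7 + 0.5 - 9.0000) / 1.9322 = -0.7763.
Step 5: Two-sided p-value via normal approximation = 2*(1 - Phi(|z|)) = 0.437558.
Step 6: alpha = 0.1. fail to reject H0.

R = 7, z = -0.7763, p = 0.437558, fail to reject H0.


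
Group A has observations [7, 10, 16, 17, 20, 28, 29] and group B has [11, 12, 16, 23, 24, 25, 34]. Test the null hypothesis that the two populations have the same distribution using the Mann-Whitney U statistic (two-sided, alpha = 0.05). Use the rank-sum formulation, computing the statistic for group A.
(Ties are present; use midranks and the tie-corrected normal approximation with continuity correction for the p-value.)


Step 1: Combine and sort all 14 observations; assign midranks.
sorted (value, group): (7,X), (10,X), (11,Y), (12,Y), (16,X), (16,Y), (17,X), (20,X), (23,Y), (24,Y), (25,Y), (28,X), (29,X), (34,Y)
ranks: 7->1, 10->2, 11->3, 12->4, 16->5.5, 16->5.5, 17->7, 20->8, 23->9, 24->10, 25->11, 28->12, 29->13, 34->14
Step 2: Rank sum for X: R1 = 1 + 2 + 5.5 + 7 + 8 + 12 + 13 = 48.5.
Step 3: U_X = R1 - n1(n1+1)/2 = 48.5 - 7*8/2 = 48.5 - 28 = 20.5.
       U_Y = n1*n2 - U_X = 49 - 20.5 = 28.5.
Step 4: Ties are present, so use the tie-corrected normal approximation (with continuity correction) for the p-value.
Step 5: p-value = 0.654365; compare to alpha = 0.05. fail to reject H0.

U_X = 20.5, p = 0.654365, fail to reject H0 at alpha = 0.05.


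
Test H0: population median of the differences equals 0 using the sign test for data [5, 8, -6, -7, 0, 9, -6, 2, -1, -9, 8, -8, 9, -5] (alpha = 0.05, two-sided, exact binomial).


Step 1: Discard zero differences. Original n = 14; n_eff = number of nonzero differences = 13.
Nonzero differences (with sign): +5, +8, -6, -7, +9, -6, +2, -1, -9, +8, -8, +9, -5
Step 2: Count signs: positive = 6, negative = 7.
Step 3: Under H0: P(positive) = 0.5, so the number of positives S ~ Bin(13, 0.5).
Step 4: Two-sided exact p-value = sum of Bin(13,0.5) probabilities at or below the observed probability = 1.000000.
Step 5: alpha = 0.05. fail to reject H0.

n_eff = 13, pos = 6, neg = 7, p = 1.000000, fail to reject H0.


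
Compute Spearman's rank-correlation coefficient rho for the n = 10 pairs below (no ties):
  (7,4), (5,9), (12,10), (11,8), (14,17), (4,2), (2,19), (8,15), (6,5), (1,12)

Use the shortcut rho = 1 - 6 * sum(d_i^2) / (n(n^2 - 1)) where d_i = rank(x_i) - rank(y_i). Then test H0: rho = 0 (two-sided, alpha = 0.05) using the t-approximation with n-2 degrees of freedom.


Step 1: Rank x and y separately (midranks; no ties here).
rank(x): 7->6, 5->4, 12->9, 11->8, 14->10, 4->3, 2->2, 8->7, 6->5, 1->1
rank(y): 4->2, 9->5, 10->6, 8->4, 17->9, 2->1, 19->10, 15->8, 5->3, 12->7
Step 2: d_i = R_x(i) - R_y(i); compute d_i^2.
  (6-2)^2=16, (4-5)^2=1, (9-6)^2=9, (8-4)^2=16, (10-9)^2=1, (3-1)^2=4, (2-10)^2=64, (7-8)^2=1, (5-3)^2=4, (1-7)^2=36
sum(d^2) = 152.
Step 3: rho = 1 - 6*152 / (10*(10^2 - 1)) = 1 - 912/990 = 0.078788.
Step 4: Under H0, t = rho * sqrt((n-2)/(1-rho^2)) = 0.2235 ~ t(8).
Step 5: Two-sided p-value from the t-distribution with 8 df = 0.828717.
Step 6: alpha = 0.05. fail to reject H0.

rho = 0.0788, p = 0.828717, fail to reject H0 at alpha = 0.05.


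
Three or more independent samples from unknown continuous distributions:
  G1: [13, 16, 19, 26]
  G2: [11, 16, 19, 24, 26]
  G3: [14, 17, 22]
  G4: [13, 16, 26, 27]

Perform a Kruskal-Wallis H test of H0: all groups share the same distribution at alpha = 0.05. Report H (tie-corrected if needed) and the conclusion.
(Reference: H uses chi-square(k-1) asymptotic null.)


Step 1: Combine all N = 16 observations and assign midranks.
sorted (value, group, rank): (11,G2,1), (13,G1,2.5), (13,G4,2.5), (14,G3,4), (16,G1,6), (16,G2,6), (16,G4,6), (17,G3,8), (19,G1,9.5), (19,G2,9.5), (22,G3,11), (24,G2,12), (26,G1,14), (26,G2,14), (26,G4,14), (27,G4,16)
Step 2: Sum ranks within each group.
R_1 = 32 (n_1 = 4)
R_2 = 42.5 (n_2 = 5)
R_3 = 23 (n_3 = 3)
R_4 = 38.5 (n_4 = 4)
Step 3: H = 12/(N(N+1)) * sum(R_i^2/n_i) - 3(N+1)
     = 12/(16*17) * (32^2/4 + 42.5^2/5 + 23^2/3 + 38.5^2/4) - 3*17
     = 0.044118 * 1164.15 - 51
     = 0.359375.
Step 4: Ties present; correction factor C = 1 - 60/(16^3 - 16) = 0.985294. Corrected H = 0.359375 / 0.985294 = 0.364739.
Step 5: Under H0, H ~ chi^2(3); p-value = 0.947426.
Step 6: alpha = 0.05. fail to reject H0.

H = 0.3647, df = 3, p = 0.947426, fail to reject H0.


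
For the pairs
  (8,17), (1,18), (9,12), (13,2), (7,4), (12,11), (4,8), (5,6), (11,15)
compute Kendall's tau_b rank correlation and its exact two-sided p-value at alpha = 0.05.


Step 1: Enumerate the 36 unordered pairs (i,j) with i<j and classify each by sign(x_j-x_i) * sign(y_j-y_i).
  (1,2):dx=-7,dy=+1->D; (1,3):dx=+1,dy=-5->D; (1,4):dx=+5,dy=-15->D; (1,5):dx=-1,dy=-13->C
  (1,6):dx=+4,dy=-6->D; (1,7):dx=-4,dy=-9->C; (1,8):dx=-3,dy=-11->C; (1,9):dx=+3,dy=-2->D
  (2,3):dx=+8,dy=-6->D; (2,4):dx=+12,dy=-16->D; (2,5):dx=+6,dy=-14->D; (2,6):dx=+11,dy=-7->D
  (2,7):dx=+3,dy=-10->D; (2,8):dx=+4,dy=-12->D; (2,9):dx=+10,dy=-3->D; (3,4):dx=+4,dy=-10->D
  (3,5):dx=-2,dy=-8->C; (3,6):dx=+3,dy=-1->D; (3,7):dx=-5,dy=-4->C; (3,8):dx=-4,dy=-6->C
  (3,9):dx=+2,dy=+3->C; (4,5):dx=-6,dy=+2->D; (4,6):dx=-1,dy=+9->D; (4,7):dx=-9,dy=+6->D
  (4,8):dx=-8,dy=+4->D; (4,9):dx=-2,dy=+13->D; (5,6):dx=+5,dy=+7->C; (5,7):dx=-3,dy=+4->D
  (5,8):dx=-2,dy=+2->D; (5,9):dx=+4,dy=+11->C; (6,7):dx=-8,dy=-3->C; (6,8):dx=-7,dy=-5->C
  (6,9):dx=-1,dy=+4->D; (7,8):dx=+1,dy=-2->D; (7,9):dx=+7,dy=+7->C; (8,9):dx=+6,dy=+9->C
Step 2: C = 13, D = 23, total pairs = 36.
Step 3: tau = (C - D)/(n(n-1)/2) = (13 - 23)/36 = -0.277778.
Step 4: Exact two-sided p-value (enumerate n! = 362880 permutations of y under H0): p = 0.358488.
Step 5: alpha = 0.05. fail to reject H0.

tau_b = -0.2778 (C=13, D=23), p = 0.358488, fail to reject H0.
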